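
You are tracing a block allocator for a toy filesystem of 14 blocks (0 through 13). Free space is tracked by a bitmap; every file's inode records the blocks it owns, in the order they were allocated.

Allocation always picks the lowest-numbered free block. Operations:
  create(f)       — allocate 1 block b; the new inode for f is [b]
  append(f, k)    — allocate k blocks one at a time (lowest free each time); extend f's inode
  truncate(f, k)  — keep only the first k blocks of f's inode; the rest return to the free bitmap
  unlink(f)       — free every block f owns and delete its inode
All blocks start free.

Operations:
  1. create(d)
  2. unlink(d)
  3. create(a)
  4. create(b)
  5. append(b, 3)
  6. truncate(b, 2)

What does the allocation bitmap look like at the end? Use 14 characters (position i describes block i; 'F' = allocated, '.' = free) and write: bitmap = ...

  1. create(d)  ⇒  F.............  {d→[0]}
  2. unlink(d)  ⇒  ..............  {}
  3. create(a)  ⇒  F.............  {a→[0]}
  4. create(b)  ⇒  FF............  {a→[0]; b→[1]}
  5. append(b, 3)  ⇒  FFFFF.........  {a→[0]; b→[1, 2, 3, 4]}
  6. truncate(b, 2)  ⇒  FFF...........  {a→[0]; b→[1, 2]}

bitmap = FFF...........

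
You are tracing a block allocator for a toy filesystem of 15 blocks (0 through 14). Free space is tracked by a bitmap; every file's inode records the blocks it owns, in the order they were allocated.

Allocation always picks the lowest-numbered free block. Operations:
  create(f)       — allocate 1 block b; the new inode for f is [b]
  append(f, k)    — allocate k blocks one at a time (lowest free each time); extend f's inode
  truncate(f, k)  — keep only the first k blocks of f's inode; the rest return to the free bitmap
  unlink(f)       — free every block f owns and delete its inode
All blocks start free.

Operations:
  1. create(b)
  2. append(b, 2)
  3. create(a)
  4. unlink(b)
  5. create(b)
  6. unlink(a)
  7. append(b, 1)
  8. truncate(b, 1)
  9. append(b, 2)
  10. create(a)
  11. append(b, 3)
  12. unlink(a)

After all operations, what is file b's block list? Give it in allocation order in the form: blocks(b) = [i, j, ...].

after create(b) → b:[0]  free=[F..............]
after append(b, 2) → b:[0, 1, 2]  free=[FFF............]
after create(a) → a:[3], b:[0, 1, 2]  free=[FFFF...........]
after unlink(b) → a:[3]  free=[...F...........]
after create(b) → a:[3], b:[0]  free=[F..F...........]
after unlink(a) → b:[0]  free=[F..............]
after append(b, 1) → b:[0, 1]  free=[FF.............]
after truncate(b, 1) → b:[0]  free=[F..............]
after append(b, 2) → b:[0, 1, 2]  free=[FFF............]
after create(a) → a:[3], b:[0, 1, 2]  free=[FFFF...........]
after append(b, 3) → a:[3], b:[0, 1, 2, 4, 5, 6]  free=[FFFFFFF........]
after unlink(a) → b:[0, 1, 2, 4, 5, 6]  free=[FFF.FFF........]

blocks(b) = [0, 1, 2, 4, 5, 6]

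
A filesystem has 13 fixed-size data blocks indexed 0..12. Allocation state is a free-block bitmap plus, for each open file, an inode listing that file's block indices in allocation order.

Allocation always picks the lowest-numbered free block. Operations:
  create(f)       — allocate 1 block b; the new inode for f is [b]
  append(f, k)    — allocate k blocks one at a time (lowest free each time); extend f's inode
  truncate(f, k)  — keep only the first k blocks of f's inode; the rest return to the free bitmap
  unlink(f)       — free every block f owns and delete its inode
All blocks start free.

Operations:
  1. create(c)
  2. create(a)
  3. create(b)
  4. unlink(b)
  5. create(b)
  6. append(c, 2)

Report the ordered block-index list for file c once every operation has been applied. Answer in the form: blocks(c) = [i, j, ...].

[1] create(c) — c=0 (map F............)
[2] create(a) — a=1 c=0 (map FF...........)
[3] create(b) — a=1 b=2 c=0 (map FFF..........)
[4] unlink(b) — a=1 c=0 (map FF...........)
[5] create(b) — a=1 b=2 c=0 (map FFF..........)
[6] append(c, 2) — a=1 b=2 c=0,3,4 (map FFFFF........)

blocks(c) = [0, 3, 4]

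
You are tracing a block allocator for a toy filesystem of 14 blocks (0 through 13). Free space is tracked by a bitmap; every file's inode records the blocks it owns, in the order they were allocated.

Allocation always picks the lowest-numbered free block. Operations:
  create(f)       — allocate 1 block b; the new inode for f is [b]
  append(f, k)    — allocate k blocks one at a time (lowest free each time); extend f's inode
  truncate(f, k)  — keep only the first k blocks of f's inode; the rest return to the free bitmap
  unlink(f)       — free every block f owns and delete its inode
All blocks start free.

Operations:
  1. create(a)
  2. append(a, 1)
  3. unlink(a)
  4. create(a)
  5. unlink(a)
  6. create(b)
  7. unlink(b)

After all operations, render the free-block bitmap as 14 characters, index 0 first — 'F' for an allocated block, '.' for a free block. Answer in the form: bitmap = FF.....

create(a): bitmap=F............. | a=[0]
append(a, 1): bitmap=FF............ | a=[0, 1]
unlink(a): bitmap=.............. | 
create(a): bitmap=F............. | a=[0]
unlink(a): bitmap=.............. | 
create(b): bitmap=F............. | b=[0]
unlink(b): bitmap=.............. | 

bitmap = ..............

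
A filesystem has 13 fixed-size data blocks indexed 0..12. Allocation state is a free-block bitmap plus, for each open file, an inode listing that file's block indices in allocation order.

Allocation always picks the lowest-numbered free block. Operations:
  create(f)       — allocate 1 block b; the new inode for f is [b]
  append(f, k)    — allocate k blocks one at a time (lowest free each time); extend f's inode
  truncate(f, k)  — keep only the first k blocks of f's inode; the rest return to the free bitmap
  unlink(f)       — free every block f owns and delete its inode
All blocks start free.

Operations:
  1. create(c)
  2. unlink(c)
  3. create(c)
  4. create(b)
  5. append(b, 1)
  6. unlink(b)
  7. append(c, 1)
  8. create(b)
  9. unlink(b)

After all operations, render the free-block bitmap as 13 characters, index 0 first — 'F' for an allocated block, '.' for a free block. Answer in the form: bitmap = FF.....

bitmap = FF...........

[1] create(c) — c=0 (map F............)
[2] unlink(c) —  (map .............)
[3] create(c) — c=0 (map F............)
[4] create(b) — b=1 c=0 (map FF...........)
[5] append(b, 1) — b=1,2 c=0 (map FFF..........)
[6] unlink(b) — c=0 (map F............)
[7] append(c, 1) — c=0,1 (map FF...........)
[8] create(b) — b=2 c=0,1 (map FFF..........)
[9] unlink(b) — c=0,1 (map FF...........)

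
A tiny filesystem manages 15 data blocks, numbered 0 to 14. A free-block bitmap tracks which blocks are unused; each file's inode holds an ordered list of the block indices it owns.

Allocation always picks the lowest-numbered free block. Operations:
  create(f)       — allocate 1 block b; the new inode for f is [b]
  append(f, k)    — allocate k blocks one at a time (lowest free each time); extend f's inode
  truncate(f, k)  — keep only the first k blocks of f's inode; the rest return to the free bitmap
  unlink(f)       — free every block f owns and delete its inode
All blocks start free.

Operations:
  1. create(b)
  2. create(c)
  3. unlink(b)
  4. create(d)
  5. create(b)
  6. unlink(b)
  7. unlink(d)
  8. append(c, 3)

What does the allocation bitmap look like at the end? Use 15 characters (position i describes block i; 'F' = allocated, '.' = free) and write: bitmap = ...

create(b): bitmap=F.............. | b=[0]
create(c): bitmap=FF............. | b=[0] c=[1]
unlink(b): bitmap=.F............. | c=[1]
create(d): bitmap=FF............. | c=[1] d=[0]
create(b): bitmap=FFF............ | b=[2] c=[1] d=[0]
unlink(b): bitmap=FF............. | c=[1] d=[0]
unlink(d): bitmap=.F............. | c=[1]
append(c, 3): bitmap=FFFF........... | c=[1, 0, 2, 3]

bitmap = FFFF...........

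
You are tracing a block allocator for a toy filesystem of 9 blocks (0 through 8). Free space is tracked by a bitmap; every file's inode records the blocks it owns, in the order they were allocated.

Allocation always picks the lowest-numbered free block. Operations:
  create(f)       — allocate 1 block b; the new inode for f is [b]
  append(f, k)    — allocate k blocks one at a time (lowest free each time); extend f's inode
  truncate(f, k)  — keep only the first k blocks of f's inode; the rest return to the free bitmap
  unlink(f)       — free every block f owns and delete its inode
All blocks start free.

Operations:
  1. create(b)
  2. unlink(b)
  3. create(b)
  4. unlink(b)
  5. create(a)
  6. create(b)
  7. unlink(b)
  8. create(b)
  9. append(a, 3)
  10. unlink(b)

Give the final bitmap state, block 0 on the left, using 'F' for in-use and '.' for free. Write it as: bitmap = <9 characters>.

bitmap = F.FFF....

  1. create(b)  ⇒  F........  {b→[0]}
  2. unlink(b)  ⇒  .........  {}
  3. create(b)  ⇒  F........  {b→[0]}
  4. unlink(b)  ⇒  .........  {}
  5. create(a)  ⇒  F........  {a→[0]}
  6. create(b)  ⇒  FF.......  {a→[0]; b→[1]}
  7. unlink(b)  ⇒  F........  {a→[0]}
  8. create(b)  ⇒  FF.......  {a→[0]; b→[1]}
  9. append(a, 3)  ⇒  FFFFF....  {a→[0, 2, 3, 4]; b→[1]}
  10. unlink(b)  ⇒  F.FFF....  {a→[0, 2, 3, 4]}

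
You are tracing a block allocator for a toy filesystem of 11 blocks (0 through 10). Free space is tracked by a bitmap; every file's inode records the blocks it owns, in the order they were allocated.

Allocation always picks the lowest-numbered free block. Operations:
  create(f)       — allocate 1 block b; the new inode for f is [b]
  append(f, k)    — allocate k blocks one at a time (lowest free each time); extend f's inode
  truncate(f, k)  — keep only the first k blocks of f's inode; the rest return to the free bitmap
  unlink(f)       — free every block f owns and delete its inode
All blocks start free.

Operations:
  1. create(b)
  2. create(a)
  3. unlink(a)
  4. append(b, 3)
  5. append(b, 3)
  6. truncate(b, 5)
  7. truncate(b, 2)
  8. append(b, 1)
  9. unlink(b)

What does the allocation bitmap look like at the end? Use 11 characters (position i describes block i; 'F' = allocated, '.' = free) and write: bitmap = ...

[1] create(b) — b=0 (map F..........)
[2] create(a) — a=1 b=0 (map FF.........)
[3] unlink(a) — b=0 (map F..........)
[4] append(b, 3) — b=0,1,2,3 (map FFFF.......)
[5] append(b, 3) — b=0,1,2,3,4,5,6 (map FFFFFFF....)
[6] truncate(b, 5) — b=0,1,2,3,4 (map FFFFF......)
[7] truncate(b, 2) — b=0,1 (map FF.........)
[8] append(b, 1) — b=0,1,2 (map FFF........)
[9] unlink(b) —  (map ...........)

bitmap = ...........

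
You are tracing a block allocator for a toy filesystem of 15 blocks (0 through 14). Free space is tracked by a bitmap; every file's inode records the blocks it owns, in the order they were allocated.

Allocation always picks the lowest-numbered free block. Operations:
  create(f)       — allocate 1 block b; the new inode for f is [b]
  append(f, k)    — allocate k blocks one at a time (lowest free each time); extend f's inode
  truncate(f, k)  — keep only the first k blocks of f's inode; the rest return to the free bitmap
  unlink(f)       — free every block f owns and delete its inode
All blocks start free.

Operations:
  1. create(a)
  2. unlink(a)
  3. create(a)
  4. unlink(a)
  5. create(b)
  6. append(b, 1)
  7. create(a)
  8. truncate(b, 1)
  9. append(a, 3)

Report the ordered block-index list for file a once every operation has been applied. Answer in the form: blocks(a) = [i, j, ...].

[1] create(a) — a=0 (map F..............)
[2] unlink(a) —  (map ...............)
[3] create(a) — a=0 (map F..............)
[4] unlink(a) —  (map ...............)
[5] create(b) — b=0 (map F..............)
[6] append(b, 1) — b=0,1 (map FF.............)
[7] create(a) — a=2 b=0,1 (map FFF............)
[8] truncate(b, 1) — a=2 b=0 (map F.F............)
[9] append(a, 3) — a=2,1,3,4 b=0 (map FFFFF..........)

blocks(a) = [2, 1, 3, 4]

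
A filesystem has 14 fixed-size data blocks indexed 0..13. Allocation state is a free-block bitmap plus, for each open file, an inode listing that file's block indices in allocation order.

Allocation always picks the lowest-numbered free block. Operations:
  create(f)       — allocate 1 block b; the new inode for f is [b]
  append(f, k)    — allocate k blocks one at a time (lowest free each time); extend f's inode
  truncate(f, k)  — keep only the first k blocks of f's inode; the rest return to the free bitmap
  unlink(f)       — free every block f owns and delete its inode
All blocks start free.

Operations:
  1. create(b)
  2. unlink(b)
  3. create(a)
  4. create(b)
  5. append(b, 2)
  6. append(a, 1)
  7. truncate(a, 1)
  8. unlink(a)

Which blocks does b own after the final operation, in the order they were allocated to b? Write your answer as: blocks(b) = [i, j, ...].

blocks(b) = [1, 2, 3]

after create(b) → b:[0]  free=[F.............]
after unlink(b) →   free=[..............]
after create(a) → a:[0]  free=[F.............]
after create(b) → a:[0], b:[1]  free=[FF............]
after append(b, 2) → a:[0], b:[1, 2, 3]  free=[FFFF..........]
after append(a, 1) → a:[0, 4], b:[1, 2, 3]  free=[FFFFF.........]
after truncate(a, 1) → a:[0], b:[1, 2, 3]  free=[FFFF..........]
after unlink(a) → b:[1, 2, 3]  free=[.FFF..........]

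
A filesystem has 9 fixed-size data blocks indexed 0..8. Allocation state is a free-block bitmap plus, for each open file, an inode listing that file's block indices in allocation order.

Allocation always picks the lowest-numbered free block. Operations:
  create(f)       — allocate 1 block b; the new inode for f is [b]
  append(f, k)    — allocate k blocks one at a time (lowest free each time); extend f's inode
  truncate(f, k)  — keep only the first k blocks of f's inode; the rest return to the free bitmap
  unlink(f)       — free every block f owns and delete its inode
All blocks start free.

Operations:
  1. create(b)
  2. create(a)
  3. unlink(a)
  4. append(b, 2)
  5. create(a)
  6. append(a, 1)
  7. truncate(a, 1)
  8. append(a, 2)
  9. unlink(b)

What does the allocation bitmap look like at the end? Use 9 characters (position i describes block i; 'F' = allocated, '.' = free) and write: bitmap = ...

bitmap = ...FFF...

create(b): bitmap=F........ | b=[0]
create(a): bitmap=FF....... | a=[1] b=[0]
unlink(a): bitmap=F........ | b=[0]
append(b, 2): bitmap=FFF...... | b=[0, 1, 2]
create(a): bitmap=FFFF..... | a=[3] b=[0, 1, 2]
append(a, 1): bitmap=FFFFF.... | a=[3, 4] b=[0, 1, 2]
truncate(a, 1): bitmap=FFFF..... | a=[3] b=[0, 1, 2]
append(a, 2): bitmap=FFFFFF... | a=[3, 4, 5] b=[0, 1, 2]
unlink(b): bitmap=...FFF... | a=[3, 4, 5]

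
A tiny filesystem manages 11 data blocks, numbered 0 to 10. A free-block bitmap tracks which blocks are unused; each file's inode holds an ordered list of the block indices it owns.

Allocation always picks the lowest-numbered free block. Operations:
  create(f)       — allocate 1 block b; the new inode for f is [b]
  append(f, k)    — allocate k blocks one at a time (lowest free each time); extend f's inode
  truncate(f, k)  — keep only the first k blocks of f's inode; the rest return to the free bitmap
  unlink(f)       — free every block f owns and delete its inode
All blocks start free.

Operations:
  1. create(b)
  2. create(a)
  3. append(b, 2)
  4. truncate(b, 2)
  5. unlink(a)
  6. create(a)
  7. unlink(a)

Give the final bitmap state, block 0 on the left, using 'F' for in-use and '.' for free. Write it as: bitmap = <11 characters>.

bitmap = F.F........

  1. create(b)  ⇒  F..........  {b→[0]}
  2. create(a)  ⇒  FF.........  {a→[1]; b→[0]}
  3. append(b, 2)  ⇒  FFFF.......  {a→[1]; b→[0, 2, 3]}
  4. truncate(b, 2)  ⇒  FFF........  {a→[1]; b→[0, 2]}
  5. unlink(a)  ⇒  F.F........  {b→[0, 2]}
  6. create(a)  ⇒  FFF........  {a→[1]; b→[0, 2]}
  7. unlink(a)  ⇒  F.F........  {b→[0, 2]}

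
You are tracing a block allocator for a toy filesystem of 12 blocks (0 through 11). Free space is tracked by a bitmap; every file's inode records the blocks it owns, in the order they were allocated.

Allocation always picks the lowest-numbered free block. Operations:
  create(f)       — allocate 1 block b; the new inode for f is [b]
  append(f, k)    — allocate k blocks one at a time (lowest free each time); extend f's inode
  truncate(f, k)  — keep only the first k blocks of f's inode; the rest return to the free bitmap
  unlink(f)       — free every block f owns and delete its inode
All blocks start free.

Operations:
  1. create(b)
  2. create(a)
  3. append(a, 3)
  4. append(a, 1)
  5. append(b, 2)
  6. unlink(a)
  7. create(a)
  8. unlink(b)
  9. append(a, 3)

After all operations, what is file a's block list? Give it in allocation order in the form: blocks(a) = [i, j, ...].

blocks(a) = [1, 0, 2, 3]

after create(b) → b:[0]  free=[F...........]
after create(a) → a:[1], b:[0]  free=[FF..........]
after append(a, 3) → a:[1, 2, 3, 4], b:[0]  free=[FFFFF.......]
after append(a, 1) → a:[1, 2, 3, 4, 5], b:[0]  free=[FFFFFF......]
after append(b, 2) → a:[1, 2, 3, 4, 5], b:[0, 6, 7]  free=[FFFFFFFF....]
after unlink(a) → b:[0, 6, 7]  free=[F.....FF....]
after create(a) → a:[1], b:[0, 6, 7]  free=[FF....FF....]
after unlink(b) → a:[1]  free=[.F..........]
after append(a, 3) → a:[1, 0, 2, 3]  free=[FFFF........]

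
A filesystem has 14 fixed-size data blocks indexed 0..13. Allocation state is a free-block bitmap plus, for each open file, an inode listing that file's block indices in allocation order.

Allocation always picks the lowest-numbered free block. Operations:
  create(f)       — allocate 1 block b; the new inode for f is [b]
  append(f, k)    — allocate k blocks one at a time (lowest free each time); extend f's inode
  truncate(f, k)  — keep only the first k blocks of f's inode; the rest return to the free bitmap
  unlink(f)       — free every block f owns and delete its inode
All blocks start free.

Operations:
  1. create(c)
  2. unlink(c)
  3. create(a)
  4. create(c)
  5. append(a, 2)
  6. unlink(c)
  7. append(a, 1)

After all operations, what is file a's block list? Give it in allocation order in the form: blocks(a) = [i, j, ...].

blocks(a) = [0, 2, 3, 1]

  1. create(c)  ⇒  F.............  {c→[0]}
  2. unlink(c)  ⇒  ..............  {}
  3. create(a)  ⇒  F.............  {a→[0]}
  4. create(c)  ⇒  FF............  {a→[0]; c→[1]}
  5. append(a, 2)  ⇒  FFFF..........  {a→[0, 2, 3]; c→[1]}
  6. unlink(c)  ⇒  F.FF..........  {a→[0, 2, 3]}
  7. append(a, 1)  ⇒  FFFF..........  {a→[0, 2, 3, 1]}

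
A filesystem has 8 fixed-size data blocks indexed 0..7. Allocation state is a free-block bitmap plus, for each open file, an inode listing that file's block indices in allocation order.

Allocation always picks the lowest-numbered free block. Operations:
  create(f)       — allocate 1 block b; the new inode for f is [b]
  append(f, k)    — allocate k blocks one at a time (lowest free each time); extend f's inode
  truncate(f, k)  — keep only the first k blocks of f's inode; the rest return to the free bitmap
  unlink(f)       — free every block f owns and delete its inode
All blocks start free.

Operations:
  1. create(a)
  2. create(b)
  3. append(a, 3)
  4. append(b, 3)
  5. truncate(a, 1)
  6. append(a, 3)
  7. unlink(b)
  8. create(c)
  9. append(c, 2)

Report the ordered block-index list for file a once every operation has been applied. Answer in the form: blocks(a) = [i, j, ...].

blocks(a) = [0, 2, 3, 4]

create(a): bitmap=F....... | a=[0]
create(b): bitmap=FF...... | a=[0] b=[1]
append(a, 3): bitmap=FFFFF... | a=[0, 2, 3, 4] b=[1]
append(b, 3): bitmap=FFFFFFFF | a=[0, 2, 3, 4] b=[1, 5, 6, 7]
truncate(a, 1): bitmap=FF...FFF | a=[0] b=[1, 5, 6, 7]
append(a, 3): bitmap=FFFFFFFF | a=[0, 2, 3, 4] b=[1, 5, 6, 7]
unlink(b): bitmap=F.FFF... | a=[0, 2, 3, 4]
create(c): bitmap=FFFFF... | a=[0, 2, 3, 4] c=[1]
append(c, 2): bitmap=FFFFFFF. | a=[0, 2, 3, 4] c=[1, 5, 6]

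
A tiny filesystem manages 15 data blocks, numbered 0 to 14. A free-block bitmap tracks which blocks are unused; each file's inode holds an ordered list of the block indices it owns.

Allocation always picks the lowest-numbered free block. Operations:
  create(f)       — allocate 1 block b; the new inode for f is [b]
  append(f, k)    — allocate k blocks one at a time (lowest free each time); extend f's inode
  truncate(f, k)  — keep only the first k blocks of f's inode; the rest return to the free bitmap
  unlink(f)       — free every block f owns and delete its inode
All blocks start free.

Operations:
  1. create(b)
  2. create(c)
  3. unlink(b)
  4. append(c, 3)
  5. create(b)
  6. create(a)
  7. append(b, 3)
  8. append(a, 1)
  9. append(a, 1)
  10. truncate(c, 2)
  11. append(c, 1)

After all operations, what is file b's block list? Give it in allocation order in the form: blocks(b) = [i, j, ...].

create(b): bitmap=F.............. | b=[0]
create(c): bitmap=FF............. | b=[0] c=[1]
unlink(b): bitmap=.F............. | c=[1]
append(c, 3): bitmap=FFFF........... | c=[1, 0, 2, 3]
create(b): bitmap=FFFFF.......... | b=[4] c=[1, 0, 2, 3]
create(a): bitmap=FFFFFF......... | a=[5] b=[4] c=[1, 0, 2, 3]
append(b, 3): bitmap=FFFFFFFFF...... | a=[5] b=[4, 6, 7, 8] c=[1, 0, 2, 3]
append(a, 1): bitmap=FFFFFFFFFF..... | a=[5, 9] b=[4, 6, 7, 8] c=[1, 0, 2, 3]
append(a, 1): bitmap=FFFFFFFFFFF.... | a=[5, 9, 10] b=[4, 6, 7, 8] c=[1, 0, 2, 3]
truncate(c, 2): bitmap=FF..FFFFFFF.... | a=[5, 9, 10] b=[4, 6, 7, 8] c=[1, 0]
append(c, 1): bitmap=FFF.FFFFFFF.... | a=[5, 9, 10] b=[4, 6, 7, 8] c=[1, 0, 2]

blocks(b) = [4, 6, 7, 8]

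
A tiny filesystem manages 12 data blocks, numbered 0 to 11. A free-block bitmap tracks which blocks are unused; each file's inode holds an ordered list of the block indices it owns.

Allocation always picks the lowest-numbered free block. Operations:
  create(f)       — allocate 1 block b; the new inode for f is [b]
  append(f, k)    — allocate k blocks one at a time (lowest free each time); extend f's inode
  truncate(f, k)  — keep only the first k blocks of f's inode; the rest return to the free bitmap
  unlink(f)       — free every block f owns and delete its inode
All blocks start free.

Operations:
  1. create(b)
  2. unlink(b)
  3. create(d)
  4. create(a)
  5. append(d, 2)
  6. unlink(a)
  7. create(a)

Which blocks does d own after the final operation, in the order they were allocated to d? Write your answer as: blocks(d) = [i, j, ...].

create(b): bitmap=F........... | b=[0]
unlink(b): bitmap=............ | 
create(d): bitmap=F........... | d=[0]
create(a): bitmap=FF.......... | a=[1] d=[0]
append(d, 2): bitmap=FFFF........ | a=[1] d=[0, 2, 3]
unlink(a): bitmap=F.FF........ | d=[0, 2, 3]
create(a): bitmap=FFFF........ | a=[1] d=[0, 2, 3]

blocks(d) = [0, 2, 3]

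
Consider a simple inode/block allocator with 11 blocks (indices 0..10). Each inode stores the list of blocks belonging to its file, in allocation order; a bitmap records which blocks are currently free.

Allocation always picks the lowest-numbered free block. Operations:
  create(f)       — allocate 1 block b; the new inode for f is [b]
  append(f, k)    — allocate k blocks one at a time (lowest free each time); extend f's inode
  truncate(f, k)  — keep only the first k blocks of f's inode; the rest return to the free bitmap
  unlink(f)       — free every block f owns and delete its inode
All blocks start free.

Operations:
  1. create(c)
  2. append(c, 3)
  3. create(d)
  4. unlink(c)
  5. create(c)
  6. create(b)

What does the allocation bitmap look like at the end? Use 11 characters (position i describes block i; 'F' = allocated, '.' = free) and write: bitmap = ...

create(c): bitmap=F.......... | c=[0]
append(c, 3): bitmap=FFFF....... | c=[0, 1, 2, 3]
create(d): bitmap=FFFFF...... | c=[0, 1, 2, 3] d=[4]
unlink(c): bitmap=....F...... | d=[4]
create(c): bitmap=F...F...... | c=[0] d=[4]
create(b): bitmap=FF..F...... | b=[1] c=[0] d=[4]

bitmap = FF..F......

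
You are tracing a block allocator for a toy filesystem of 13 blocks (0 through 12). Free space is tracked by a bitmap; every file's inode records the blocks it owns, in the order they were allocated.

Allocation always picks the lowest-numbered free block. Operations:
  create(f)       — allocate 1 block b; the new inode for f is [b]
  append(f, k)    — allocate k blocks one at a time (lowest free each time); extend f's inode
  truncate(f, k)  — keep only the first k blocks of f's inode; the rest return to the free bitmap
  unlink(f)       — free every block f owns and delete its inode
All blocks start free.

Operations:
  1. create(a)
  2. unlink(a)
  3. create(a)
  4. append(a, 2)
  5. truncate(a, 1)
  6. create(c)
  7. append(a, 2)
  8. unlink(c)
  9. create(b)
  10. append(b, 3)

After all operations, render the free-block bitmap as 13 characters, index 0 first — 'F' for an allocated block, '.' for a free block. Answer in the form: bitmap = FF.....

bitmap = FFFFFFF......

after create(a) → a:[0]  free=[F............]
after unlink(a) →   free=[.............]
after create(a) → a:[0]  free=[F............]
after append(a, 2) → a:[0, 1, 2]  free=[FFF..........]
after truncate(a, 1) → a:[0]  free=[F............]
after create(c) → a:[0], c:[1]  free=[FF...........]
after append(a, 2) → a:[0, 2, 3], c:[1]  free=[FFFF.........]
after unlink(c) → a:[0, 2, 3]  free=[F.FF.........]
after create(b) → a:[0, 2, 3], b:[1]  free=[FFFF.........]
after append(b, 3) → a:[0, 2, 3], b:[1, 4, 5, 6]  free=[FFFFFFF......]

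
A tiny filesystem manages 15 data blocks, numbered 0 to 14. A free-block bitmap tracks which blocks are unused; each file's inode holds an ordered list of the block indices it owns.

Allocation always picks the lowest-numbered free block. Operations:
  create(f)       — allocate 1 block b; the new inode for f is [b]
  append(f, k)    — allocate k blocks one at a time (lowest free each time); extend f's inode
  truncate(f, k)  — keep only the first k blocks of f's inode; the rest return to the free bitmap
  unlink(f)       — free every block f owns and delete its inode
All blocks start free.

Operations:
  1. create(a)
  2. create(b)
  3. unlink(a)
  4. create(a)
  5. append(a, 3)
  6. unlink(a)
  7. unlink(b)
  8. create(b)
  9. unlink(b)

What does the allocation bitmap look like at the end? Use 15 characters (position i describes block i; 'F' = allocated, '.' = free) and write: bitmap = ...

bitmap = ...............

[1] create(a) — a=0 (map F..............)
[2] create(b) — a=0 b=1 (map FF.............)
[3] unlink(a) — b=1 (map .F.............)
[4] create(a) — a=0 b=1 (map FF.............)
[5] append(a, 3) — a=0,2,3,4 b=1 (map FFFFF..........)
[6] unlink(a) — b=1 (map .F.............)
[7] unlink(b) —  (map ...............)
[8] create(b) — b=0 (map F..............)
[9] unlink(b) —  (map ...............)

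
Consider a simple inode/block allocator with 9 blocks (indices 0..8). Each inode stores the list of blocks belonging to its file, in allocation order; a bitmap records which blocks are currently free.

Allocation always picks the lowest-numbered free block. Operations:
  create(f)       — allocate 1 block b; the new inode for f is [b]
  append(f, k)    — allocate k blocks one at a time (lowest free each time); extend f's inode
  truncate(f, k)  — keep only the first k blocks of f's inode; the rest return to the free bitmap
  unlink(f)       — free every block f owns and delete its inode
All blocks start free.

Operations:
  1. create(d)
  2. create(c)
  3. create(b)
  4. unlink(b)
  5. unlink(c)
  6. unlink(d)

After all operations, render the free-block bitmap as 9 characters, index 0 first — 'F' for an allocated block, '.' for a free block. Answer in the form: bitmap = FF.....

  1. create(d)  ⇒  F........  {d→[0]}
  2. create(c)  ⇒  FF.......  {c→[1]; d→[0]}
  3. create(b)  ⇒  FFF......  {b→[2]; c→[1]; d→[0]}
  4. unlink(b)  ⇒  FF.......  {c→[1]; d→[0]}
  5. unlink(c)  ⇒  F........  {d→[0]}
  6. unlink(d)  ⇒  .........  {}

bitmap = .........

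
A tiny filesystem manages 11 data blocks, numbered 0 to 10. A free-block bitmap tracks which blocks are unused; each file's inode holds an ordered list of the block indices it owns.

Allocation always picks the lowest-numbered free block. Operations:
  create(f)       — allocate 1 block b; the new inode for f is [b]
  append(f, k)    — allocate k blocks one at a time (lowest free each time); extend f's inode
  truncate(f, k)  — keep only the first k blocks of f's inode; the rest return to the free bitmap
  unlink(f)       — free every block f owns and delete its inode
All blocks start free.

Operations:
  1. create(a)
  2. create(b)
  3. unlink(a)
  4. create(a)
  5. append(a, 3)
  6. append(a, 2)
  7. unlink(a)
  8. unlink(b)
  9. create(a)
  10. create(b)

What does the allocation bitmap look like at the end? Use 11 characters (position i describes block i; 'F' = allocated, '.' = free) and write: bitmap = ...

bitmap = FF.........

create(a): bitmap=F.......... | a=[0]
create(b): bitmap=FF......... | a=[0] b=[1]
unlink(a): bitmap=.F......... | b=[1]
create(a): bitmap=FF......... | a=[0] b=[1]
append(a, 3): bitmap=FFFFF...... | a=[0, 2, 3, 4] b=[1]
append(a, 2): bitmap=FFFFFFF.... | a=[0, 2, 3, 4, 5, 6] b=[1]
unlink(a): bitmap=.F......... | b=[1]
unlink(b): bitmap=........... | 
create(a): bitmap=F.......... | a=[0]
create(b): bitmap=FF......... | a=[0] b=[1]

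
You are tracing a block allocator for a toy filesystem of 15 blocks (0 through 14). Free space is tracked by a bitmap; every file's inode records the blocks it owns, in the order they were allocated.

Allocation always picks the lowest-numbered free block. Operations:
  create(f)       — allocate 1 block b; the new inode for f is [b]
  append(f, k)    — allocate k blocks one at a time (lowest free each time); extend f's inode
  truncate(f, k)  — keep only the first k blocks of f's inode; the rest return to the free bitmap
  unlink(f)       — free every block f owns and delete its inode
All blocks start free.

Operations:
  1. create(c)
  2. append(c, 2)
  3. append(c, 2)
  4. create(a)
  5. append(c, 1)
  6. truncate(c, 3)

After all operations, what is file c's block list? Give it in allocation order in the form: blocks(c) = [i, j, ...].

[1] create(c) — c=0 (map F..............)
[2] append(c, 2) — c=0,1,2 (map FFF............)
[3] append(c, 2) — c=0,1,2,3,4 (map FFFFF..........)
[4] create(a) — a=5 c=0,1,2,3,4 (map FFFFFF.........)
[5] append(c, 1) — a=5 c=0,1,2,3,4,6 (map FFFFFFF........)
[6] truncate(c, 3) — a=5 c=0,1,2 (map FFF..F.........)

blocks(c) = [0, 1, 2]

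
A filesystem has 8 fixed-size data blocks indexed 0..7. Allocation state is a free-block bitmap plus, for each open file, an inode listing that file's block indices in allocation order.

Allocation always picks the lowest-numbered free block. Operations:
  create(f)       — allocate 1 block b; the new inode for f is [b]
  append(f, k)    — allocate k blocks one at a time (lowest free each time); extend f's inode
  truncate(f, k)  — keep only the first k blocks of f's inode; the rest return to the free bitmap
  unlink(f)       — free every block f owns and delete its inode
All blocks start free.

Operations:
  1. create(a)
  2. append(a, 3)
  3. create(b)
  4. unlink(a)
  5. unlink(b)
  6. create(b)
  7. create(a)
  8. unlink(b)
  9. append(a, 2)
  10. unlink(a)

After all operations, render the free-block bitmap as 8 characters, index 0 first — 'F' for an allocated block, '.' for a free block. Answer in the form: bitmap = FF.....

bitmap = ........

[1] create(a) — a=0 (map F.......)
[2] append(a, 3) — a=0,1,2,3 (map FFFF....)
[3] create(b) — a=0,1,2,3 b=4 (map FFFFF...)
[4] unlink(a) — b=4 (map ....F...)
[5] unlink(b) —  (map ........)
[6] create(b) — b=0 (map F.......)
[7] create(a) — a=1 b=0 (map FF......)
[8] unlink(b) — a=1 (map .F......)
[9] append(a, 2) — a=1,0,2 (map FFF.....)
[10] unlink(a) —  (map ........)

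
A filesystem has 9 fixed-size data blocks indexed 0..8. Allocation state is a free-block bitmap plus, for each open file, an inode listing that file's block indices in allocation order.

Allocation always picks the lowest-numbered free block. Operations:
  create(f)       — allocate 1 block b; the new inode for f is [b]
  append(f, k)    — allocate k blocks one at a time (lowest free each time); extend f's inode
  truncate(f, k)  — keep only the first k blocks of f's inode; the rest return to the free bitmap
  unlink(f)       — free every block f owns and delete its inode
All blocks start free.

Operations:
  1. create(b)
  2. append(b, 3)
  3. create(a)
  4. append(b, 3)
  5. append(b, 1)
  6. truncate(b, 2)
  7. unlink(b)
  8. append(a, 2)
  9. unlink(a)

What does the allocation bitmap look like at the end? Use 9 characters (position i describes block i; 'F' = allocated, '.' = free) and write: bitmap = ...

after create(b) → b:[0]  free=[F........]
after append(b, 3) → b:[0, 1, 2, 3]  free=[FFFF.....]
after create(a) → a:[4], b:[0, 1, 2, 3]  free=[FFFFF....]
after append(b, 3) → a:[4], b:[0, 1, 2, 3, 5, 6, 7]  free=[FFFFFFFF.]
after append(b, 1) → a:[4], b:[0, 1, 2, 3, 5, 6, 7, 8]  free=[FFFFFFFFF]
after truncate(b, 2) → a:[4], b:[0, 1]  free=[FF..F....]
after unlink(b) → a:[4]  free=[....F....]
after append(a, 2) → a:[4, 0, 1]  free=[FF..F....]
after unlink(a) →   free=[.........]

bitmap = .........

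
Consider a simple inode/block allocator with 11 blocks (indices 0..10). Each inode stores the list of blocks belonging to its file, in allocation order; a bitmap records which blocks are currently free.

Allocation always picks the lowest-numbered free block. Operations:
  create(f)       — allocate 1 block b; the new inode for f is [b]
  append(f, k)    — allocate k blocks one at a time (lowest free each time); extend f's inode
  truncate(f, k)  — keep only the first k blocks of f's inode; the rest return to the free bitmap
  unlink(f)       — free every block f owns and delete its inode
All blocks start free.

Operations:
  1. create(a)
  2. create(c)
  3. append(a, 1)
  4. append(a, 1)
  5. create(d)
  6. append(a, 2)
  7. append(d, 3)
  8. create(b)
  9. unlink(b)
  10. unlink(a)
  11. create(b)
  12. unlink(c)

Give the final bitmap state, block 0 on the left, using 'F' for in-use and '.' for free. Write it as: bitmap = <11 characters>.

bitmap = F...F..FFF.

[1] create(a) — a=0 (map F..........)
[2] create(c) — a=0 c=1 (map FF.........)
[3] append(a, 1) — a=0,2 c=1 (map FFF........)
[4] append(a, 1) — a=0,2,3 c=1 (map FFFF.......)
[5] create(d) — a=0,2,3 c=1 d=4 (map FFFFF......)
[6] append(a, 2) — a=0,2,3,5,6 c=1 d=4 (map FFFFFFF....)
[7] append(d, 3) — a=0,2,3,5,6 c=1 d=4,7,8,9 (map FFFFFFFFFF.)
[8] create(b) — a=0,2,3,5,6 b=10 c=1 d=4,7,8,9 (map FFFFFFFFFFF)
[9] unlink(b) — a=0,2,3,5,6 c=1 d=4,7,8,9 (map FFFFFFFFFF.)
[10] unlink(a) — c=1 d=4,7,8,9 (map .F..F..FFF.)
[11] create(b) — b=0 c=1 d=4,7,8,9 (map FF..F..FFF.)
[12] unlink(c) — b=0 d=4,7,8,9 (map F...F..FFF.)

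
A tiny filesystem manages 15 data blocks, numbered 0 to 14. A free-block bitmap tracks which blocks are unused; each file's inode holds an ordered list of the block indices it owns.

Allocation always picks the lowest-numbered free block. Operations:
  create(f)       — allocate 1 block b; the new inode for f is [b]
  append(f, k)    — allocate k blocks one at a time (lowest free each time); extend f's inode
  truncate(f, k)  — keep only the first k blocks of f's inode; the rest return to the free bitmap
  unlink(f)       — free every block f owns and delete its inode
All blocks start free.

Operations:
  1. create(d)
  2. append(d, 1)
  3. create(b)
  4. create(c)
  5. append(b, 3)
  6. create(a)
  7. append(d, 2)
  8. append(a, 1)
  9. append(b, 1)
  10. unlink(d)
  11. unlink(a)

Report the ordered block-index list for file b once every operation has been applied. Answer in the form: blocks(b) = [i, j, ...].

blocks(b) = [2, 4, 5, 6, 11]

after create(d) → d:[0]  free=[F..............]
after append(d, 1) → d:[0, 1]  free=[FF.............]
after create(b) → b:[2], d:[0, 1]  free=[FFF............]
after create(c) → b:[2], c:[3], d:[0, 1]  free=[FFFF...........]
after append(b, 3) → b:[2, 4, 5, 6], c:[3], d:[0, 1]  free=[FFFFFFF........]
after create(a) → a:[7], b:[2, 4, 5, 6], c:[3], d:[0, 1]  free=[FFFFFFFF.......]
after append(d, 2) → a:[7], b:[2, 4, 5, 6], c:[3], d:[0, 1, 8, 9]  free=[FFFFFFFFFF.....]
after append(a, 1) → a:[7, 10], b:[2, 4, 5, 6], c:[3], d:[0, 1, 8, 9]  free=[FFFFFFFFFFF....]
after append(b, 1) → a:[7, 10], b:[2, 4, 5, 6, 11], c:[3], d:[0, 1, 8, 9]  free=[FFFFFFFFFFFF...]
after unlink(d) → a:[7, 10], b:[2, 4, 5, 6, 11], c:[3]  free=[..FFFFFF..FF...]
after unlink(a) → b:[2, 4, 5, 6, 11], c:[3]  free=[..FFFFF....F...]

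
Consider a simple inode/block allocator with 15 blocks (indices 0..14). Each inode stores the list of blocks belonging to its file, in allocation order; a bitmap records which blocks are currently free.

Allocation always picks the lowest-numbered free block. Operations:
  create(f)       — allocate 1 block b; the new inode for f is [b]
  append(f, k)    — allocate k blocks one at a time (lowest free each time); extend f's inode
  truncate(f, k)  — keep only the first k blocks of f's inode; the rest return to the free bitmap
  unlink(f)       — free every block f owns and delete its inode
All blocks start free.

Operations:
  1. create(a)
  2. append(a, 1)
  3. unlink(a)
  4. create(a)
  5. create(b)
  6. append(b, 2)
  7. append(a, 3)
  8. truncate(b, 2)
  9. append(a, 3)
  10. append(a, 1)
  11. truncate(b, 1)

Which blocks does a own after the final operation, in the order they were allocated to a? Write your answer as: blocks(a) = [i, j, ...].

after create(a) → a:[0]  free=[F..............]
after append(a, 1) → a:[0, 1]  free=[FF.............]
after unlink(a) →   free=[...............]
after create(a) → a:[0]  free=[F..............]
after create(b) → a:[0], b:[1]  free=[FF.............]
after append(b, 2) → a:[0], b:[1, 2, 3]  free=[FFFF...........]
after append(a, 3) → a:[0, 4, 5, 6], b:[1, 2, 3]  free=[FFFFFFF........]
after truncate(b, 2) → a:[0, 4, 5, 6], b:[1, 2]  free=[FFF.FFF........]
after append(a, 3) → a:[0, 4, 5, 6, 3, 7, 8], b:[1, 2]  free=[FFFFFFFFF......]
after append(a, 1) → a:[0, 4, 5, 6, 3, 7, 8, 9], b:[1, 2]  free=[FFFFFFFFFF.....]
after truncate(b, 1) → a:[0, 4, 5, 6, 3, 7, 8, 9], b:[1]  free=[FF.FFFFFFF.....]

blocks(a) = [0, 4, 5, 6, 3, 7, 8, 9]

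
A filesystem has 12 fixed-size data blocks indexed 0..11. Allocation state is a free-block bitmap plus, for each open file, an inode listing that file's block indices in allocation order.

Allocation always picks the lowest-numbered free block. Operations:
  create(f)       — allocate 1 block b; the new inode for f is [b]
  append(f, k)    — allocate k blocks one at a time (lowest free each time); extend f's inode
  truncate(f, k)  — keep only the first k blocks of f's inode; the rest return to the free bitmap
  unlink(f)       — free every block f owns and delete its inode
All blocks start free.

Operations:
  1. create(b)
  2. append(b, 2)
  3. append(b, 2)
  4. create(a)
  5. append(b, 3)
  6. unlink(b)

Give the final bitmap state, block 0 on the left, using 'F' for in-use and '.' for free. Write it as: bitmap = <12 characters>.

[1] create(b) — b=0 (map F...........)
[2] append(b, 2) — b=0,1,2 (map FFF.........)
[3] append(b, 2) — b=0,1,2,3,4 (map FFFFF.......)
[4] create(a) — a=5 b=0,1,2,3,4 (map FFFFFF......)
[5] append(b, 3) — a=5 b=0,1,2,3,4,6,7,8 (map FFFFFFFFF...)
[6] unlink(b) — a=5 (map .....F......)

bitmap = .....F......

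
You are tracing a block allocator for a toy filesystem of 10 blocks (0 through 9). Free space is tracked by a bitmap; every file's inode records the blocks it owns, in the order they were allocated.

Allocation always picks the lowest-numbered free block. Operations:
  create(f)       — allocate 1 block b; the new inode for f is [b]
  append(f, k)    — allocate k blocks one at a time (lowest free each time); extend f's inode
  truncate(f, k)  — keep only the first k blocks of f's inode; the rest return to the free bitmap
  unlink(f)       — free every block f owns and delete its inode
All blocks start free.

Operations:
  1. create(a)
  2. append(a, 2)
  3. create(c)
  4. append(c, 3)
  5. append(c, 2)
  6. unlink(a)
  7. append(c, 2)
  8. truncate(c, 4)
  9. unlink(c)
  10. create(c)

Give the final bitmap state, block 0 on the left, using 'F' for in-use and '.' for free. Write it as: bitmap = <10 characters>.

[1] create(a) — a=0 (map F.........)
[2] append(a, 2) — a=0,1,2 (map FFF.......)
[3] create(c) — a=0,1,2 c=3 (map FFFF......)
[4] append(c, 3) — a=0,1,2 c=3,4,5,6 (map FFFFFFF...)
[5] append(c, 2) — a=0,1,2 c=3,4,5,6,7,8 (map FFFFFFFFF.)
[6] unlink(a) — c=3,4,5,6,7,8 (map ...FFFFFF.)
[7] append(c, 2) — c=3,4,5,6,7,8,0,1 (map FF.FFFFFF.)
[8] truncate(c, 4) — c=3,4,5,6 (map ...FFFF...)
[9] unlink(c) —  (map ..........)
[10] create(c) — c=0 (map F.........)

bitmap = F.........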